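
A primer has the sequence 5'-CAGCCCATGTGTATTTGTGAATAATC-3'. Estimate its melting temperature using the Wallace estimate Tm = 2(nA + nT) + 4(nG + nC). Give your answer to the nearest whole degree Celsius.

Base counts: A=7, T=9, G=5, C=5 (length 26).
Tm = 2·(7+9) + 4·(5+5) = 2·16 + 4·10 = 32 + 40 = 72°C.

72°C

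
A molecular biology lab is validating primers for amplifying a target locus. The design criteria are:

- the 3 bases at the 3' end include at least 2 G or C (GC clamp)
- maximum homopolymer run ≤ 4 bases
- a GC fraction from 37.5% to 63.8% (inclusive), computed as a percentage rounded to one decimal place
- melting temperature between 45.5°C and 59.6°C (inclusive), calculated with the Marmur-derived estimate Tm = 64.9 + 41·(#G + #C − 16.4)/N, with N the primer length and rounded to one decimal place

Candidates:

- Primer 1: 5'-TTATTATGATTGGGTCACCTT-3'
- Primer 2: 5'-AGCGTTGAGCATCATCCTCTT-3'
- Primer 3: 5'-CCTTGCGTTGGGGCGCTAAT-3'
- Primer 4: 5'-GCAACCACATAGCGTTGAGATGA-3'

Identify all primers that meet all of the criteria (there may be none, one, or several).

None of the candidates satisfy all criteria.

Primer 1 (21 nt, A=4 T=10 G=4 C=3): 3' end CTT has 1 G/C, need ≥2 ✗; longest run = 3 ✓; GC 7/21 = 33.3%, outside 37.5–63.8% ✗; Tm = 64.9 + 41·(7 − 16.4)/21 = 46.5°C ✓ — fails.
Primer 2 (21 nt, A=4 T=7 G=4 C=6): 3' end CTT has 1 G/C, need ≥2 ✗; longest run = 2 ✓; GC 10/21 = 47.6% ✓; Tm = 64.9 + 41·(10 − 16.4)/21 = 52.4°C ✓ — fails.
Primer 3 (20 nt, A=2 T=6 G=7 C=5): 3' end AAT has 0 G/C, need ≥2 ✗; longest run = 4 ✓; GC 12/20 = 60.0% ✓; Tm = 64.9 + 41·(12 − 16.4)/20 = 55.9°C ✓ — fails.
Primer 4 (23 nt, A=8 T=4 G=6 C=5): 3' end TGA has 1 G/C, need ≥2 ✗; longest run = 2 ✓; GC 11/23 = 47.8% ✓; Tm = 64.9 + 41·(11 − 16.4)/23 = 55.3°C ✓ — fails.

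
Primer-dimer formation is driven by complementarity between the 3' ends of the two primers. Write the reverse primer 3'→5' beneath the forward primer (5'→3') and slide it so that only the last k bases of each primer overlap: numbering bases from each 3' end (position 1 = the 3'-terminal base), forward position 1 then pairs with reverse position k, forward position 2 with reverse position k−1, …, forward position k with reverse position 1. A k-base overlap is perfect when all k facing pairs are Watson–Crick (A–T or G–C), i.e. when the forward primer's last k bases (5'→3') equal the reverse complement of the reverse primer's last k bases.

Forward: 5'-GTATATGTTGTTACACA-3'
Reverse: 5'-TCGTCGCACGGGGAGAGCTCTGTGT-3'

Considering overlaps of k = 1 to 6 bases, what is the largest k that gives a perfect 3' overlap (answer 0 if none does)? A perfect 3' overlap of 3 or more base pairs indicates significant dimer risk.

Last 6 bases (5'→3') — forward …TACACA, reverse …CTGTGT.
Reverse complement of the reverse primer's last 6 bases: ACACAG; its first k bases are the reverse complement of the reverse primer's last k bases, so a perfect k-base overlap needs the forward primer's last k bases to equal them.
Comparing (forward last k vs required): k=1: A vs A ✓; k=2: CA vs AC ✗; k=3: ACA vs ACA ✓; k=4: CACA vs ACAC ✗; k=5: ACACA vs ACACA ✓; k=6: TACACA vs ACACAG ✗.
Perfect overlaps at k = 1, 3, 5; the largest is 5.

Longest perfect overlap: 5 complementary base pairs; significant dimer risk (threshold 3).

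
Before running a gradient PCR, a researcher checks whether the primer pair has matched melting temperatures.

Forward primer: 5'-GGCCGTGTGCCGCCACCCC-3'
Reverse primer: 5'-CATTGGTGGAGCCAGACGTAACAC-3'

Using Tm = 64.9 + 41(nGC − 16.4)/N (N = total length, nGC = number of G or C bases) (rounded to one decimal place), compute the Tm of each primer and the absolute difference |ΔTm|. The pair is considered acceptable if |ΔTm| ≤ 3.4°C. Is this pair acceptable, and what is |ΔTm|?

Forward: G+C = 16, N = 19 → Tm = 64.9 + 41·(16 − 16.4)/19 = 64.0°C.
Reverse: G+C = 13, N = 24 → Tm = 64.9 + 41·(13 − 16.4)/24 = 59.1°C.
|ΔTm| = |64.0 − 59.1| = 4.9°C, > 3.4°C.

|ΔTm| = 4.9°C; the pair is not acceptable.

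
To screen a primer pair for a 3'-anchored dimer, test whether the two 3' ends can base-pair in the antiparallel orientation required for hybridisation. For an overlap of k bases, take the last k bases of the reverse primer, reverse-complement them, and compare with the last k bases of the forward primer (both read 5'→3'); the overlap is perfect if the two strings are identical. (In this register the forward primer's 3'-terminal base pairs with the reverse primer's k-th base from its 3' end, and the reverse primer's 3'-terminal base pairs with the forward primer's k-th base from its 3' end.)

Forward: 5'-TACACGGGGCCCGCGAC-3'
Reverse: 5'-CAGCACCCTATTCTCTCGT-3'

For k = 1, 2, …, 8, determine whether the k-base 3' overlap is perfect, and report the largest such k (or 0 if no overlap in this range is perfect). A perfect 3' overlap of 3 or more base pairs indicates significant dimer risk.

Longest perfect overlap: 2 complementary base pairs; below the dimer-risk threshold (threshold 3).

Last 8 bases (5'→3') — forward …CCCGCGAC, reverse …TCTCTCGT.
Reverse complement of the reverse primer's last 8 bases: ACGAGAGA; its first k bases are the reverse complement of the reverse primer's last k bases, so a perfect k-base overlap needs the forward primer's last k bases to equal them.
Comparing (forward last k vs required): k=1: C vs A ✗; k=2: AC vs AC ✓; k=3: GAC vs ACG ✗; k=4: CGAC vs ACGA ✗; k=5: GCGAC vs ACGAG ✗; k=6: CGCGAC vs ACGAGA ✗; k=7: CCGCGAC vs ACGAGAG ✗; k=8: CCCGCGAC vs ACGAGAGA ✗.
Only k = 2 is perfect, so the longest perfect 3' overlap is 2.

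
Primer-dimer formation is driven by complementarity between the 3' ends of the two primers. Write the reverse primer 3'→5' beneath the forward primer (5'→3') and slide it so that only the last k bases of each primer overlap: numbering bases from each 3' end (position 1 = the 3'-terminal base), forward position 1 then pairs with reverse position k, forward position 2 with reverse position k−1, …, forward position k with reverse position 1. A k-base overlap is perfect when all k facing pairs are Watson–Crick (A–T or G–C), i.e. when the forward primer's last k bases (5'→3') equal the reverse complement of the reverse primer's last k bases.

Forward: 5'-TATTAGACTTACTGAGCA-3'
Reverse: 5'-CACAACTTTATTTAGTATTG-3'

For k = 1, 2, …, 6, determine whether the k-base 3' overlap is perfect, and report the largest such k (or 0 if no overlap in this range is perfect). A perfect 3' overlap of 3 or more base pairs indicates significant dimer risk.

Last 6 bases (5'→3') — forward …TGAGCA, reverse …GTATTG.
Reverse complement of the reverse primer's last 6 bases: CAATAC; its first k bases are the reverse complement of the reverse primer's last k bases, so a perfect k-base overlap needs the forward primer's last k bases to equal them.
Comparing (forward last k vs required): k=1: A vs C ✗; k=2: CA vs CA ✓; k=3: GCA vs CAA ✗; k=4: AGCA vs CAAT ✗; k=5: GAGCA vs CAATA ✗; k=6: TGAGCA vs CAATAC ✗.
Only k = 2 is perfect, so the longest perfect 3' overlap is 2.

Longest perfect overlap: 2 complementary base pairs; below the dimer-risk threshold (threshold 3).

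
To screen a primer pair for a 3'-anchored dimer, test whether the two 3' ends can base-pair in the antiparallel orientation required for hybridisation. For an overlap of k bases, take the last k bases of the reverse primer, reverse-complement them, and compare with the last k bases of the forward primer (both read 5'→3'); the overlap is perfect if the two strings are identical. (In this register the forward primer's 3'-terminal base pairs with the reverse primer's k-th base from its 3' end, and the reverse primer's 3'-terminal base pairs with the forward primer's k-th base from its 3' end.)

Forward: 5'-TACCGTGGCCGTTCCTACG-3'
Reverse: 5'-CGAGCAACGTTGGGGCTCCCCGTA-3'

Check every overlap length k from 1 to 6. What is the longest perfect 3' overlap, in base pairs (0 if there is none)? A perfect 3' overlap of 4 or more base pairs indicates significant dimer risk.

Last 6 bases (5'→3') — forward …CCTACG, reverse …CCCGTA.
Reverse complement of the reverse primer's last 6 bases: TACGGG; its first k bases are the reverse complement of the reverse primer's last k bases, so a perfect k-base overlap needs the forward primer's last k bases to equal them.
Comparing (forward last k vs required): k=1: G vs T ✗; k=2: CG vs TA ✗; k=3: ACG vs TAC ✗; k=4: TACG vs TACG ✓; k=5: CTACG vs TACGG ✗; k=6: CCTACG vs TACGGG ✗.
Only k = 4 is perfect, so the longest perfect 3' overlap is 4.

Longest perfect overlap: 4 complementary base pairs; significant dimer risk (threshold 4).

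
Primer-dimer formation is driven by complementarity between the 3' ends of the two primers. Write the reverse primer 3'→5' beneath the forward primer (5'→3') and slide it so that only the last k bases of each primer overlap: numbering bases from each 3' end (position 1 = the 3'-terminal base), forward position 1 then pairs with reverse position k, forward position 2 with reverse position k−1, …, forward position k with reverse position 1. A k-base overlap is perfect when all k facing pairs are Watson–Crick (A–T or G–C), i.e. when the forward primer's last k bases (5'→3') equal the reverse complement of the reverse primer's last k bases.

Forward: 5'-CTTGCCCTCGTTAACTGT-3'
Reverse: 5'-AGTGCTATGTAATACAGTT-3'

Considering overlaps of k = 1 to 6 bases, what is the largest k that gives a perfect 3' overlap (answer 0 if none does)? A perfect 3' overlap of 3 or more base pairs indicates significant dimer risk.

Longest perfect overlap: 6 complementary base pairs; significant dimer risk (threshold 3).

Last 6 bases (5'→3') — forward …AACTGT, reverse …ACAGTT.
Reverse complement of the reverse primer's last 6 bases: AACTGT; its first k bases are the reverse complement of the reverse primer's last k bases, so a perfect k-base overlap needs the forward primer's last k bases to equal them.
Comparing (forward last k vs required): k=1: T vs A ✗; k=2: GT vs AA ✗; k=3: TGT vs AAC ✗; k=4: CTGT vs AACT ✗; k=5: ACTGT vs AACTG ✗; k=6: AACTGT vs AACTGT ✓.
Only k = 6 is perfect, so the longest perfect 3' overlap is 6.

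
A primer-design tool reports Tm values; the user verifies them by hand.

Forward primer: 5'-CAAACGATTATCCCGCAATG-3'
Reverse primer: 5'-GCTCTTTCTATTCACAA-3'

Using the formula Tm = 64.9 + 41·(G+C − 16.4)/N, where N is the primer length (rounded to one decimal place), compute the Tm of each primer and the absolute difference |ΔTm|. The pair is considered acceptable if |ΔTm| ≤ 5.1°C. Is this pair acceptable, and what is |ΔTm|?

Forward: G+C = 9, N = 20 → Tm = 64.9 + 41·(9 − 16.4)/20 = 49.7°C.
Reverse: G+C = 6, N = 17 → Tm = 64.9 + 41·(6 − 16.4)/17 = 39.8°C.
|ΔTm| = |49.7 − 39.8| = 9.9°C, > 5.1°C.

|ΔTm| = 9.9°C; the pair is not acceptable.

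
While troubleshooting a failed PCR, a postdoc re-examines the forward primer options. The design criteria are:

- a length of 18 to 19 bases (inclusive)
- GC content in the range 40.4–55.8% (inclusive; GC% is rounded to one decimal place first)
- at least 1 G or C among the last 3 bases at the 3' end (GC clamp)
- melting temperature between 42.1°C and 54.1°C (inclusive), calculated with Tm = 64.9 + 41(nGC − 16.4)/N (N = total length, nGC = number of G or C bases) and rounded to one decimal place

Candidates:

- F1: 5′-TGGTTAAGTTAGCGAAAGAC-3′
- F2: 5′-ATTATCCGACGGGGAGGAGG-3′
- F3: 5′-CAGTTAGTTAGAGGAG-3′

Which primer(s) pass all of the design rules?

F1 (20 nt, A=7 T=5 G=6 C=2): length 20, outside 18–19 ✗; GC 8/20 = 40.0%, outside 40.4–55.8% ✗; 3' end GAC has 2 G/C ✓; Tm = 64.9 + 41·(8 − 16.4)/20 = 47.7°C ✓ — fails.
F2 (20 nt, A=5 T=3 G=9 C=3): length 20, outside 18–19 ✗; GC 12/20 = 60.0%, outside 40.4–55.8% ✗; 3' end AGG has 2 G/C ✓; Tm = 64.9 + 41·(12 − 16.4)/20 = 55.9°C, outside 42.1–54.1°C ✗ — fails.
F3 (16 nt, A=5 T=4 G=6 C=1): length 16, outside 18–19 ✗; GC 7/16 = 43.8% ✓; 3' end GAG has 2 G/C ✓; Tm = 64.9 + 41·(7 − 16.4)/16 = 40.8°C, outside 42.1–54.1°C ✗ — fails.

None of the candidates satisfy all criteria.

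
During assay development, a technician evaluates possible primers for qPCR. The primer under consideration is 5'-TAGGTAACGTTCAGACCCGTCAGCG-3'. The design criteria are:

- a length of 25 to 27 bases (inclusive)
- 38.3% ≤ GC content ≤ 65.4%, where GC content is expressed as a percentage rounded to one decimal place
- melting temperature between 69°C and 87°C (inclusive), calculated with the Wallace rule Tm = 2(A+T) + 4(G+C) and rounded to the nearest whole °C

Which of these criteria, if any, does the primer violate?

Meets all criteria.

Base counts: A=6, T=5, G=7, C=7 (length 25).
length: length 25 ✓
GC content: GC 14/25 = 56.0% ✓
Tm: Tm = 2·11 + 4·14 = 78°C ✓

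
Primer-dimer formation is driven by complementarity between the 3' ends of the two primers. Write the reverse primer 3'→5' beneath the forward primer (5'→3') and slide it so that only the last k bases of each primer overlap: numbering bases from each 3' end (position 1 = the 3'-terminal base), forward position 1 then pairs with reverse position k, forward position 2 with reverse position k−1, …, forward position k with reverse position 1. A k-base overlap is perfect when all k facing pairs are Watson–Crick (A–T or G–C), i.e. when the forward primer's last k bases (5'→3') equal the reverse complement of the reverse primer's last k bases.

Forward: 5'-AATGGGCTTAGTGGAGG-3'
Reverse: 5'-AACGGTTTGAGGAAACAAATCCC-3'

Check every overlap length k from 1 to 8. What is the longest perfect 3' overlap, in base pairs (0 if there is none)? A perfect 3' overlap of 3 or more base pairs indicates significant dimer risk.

Last 8 bases (5'→3') — forward …AGTGGAGG, reverse …CAAATCCC.
Reverse complement of the reverse primer's last 8 bases: GGGATTTG; its first k bases are the reverse complement of the reverse primer's last k bases, so a perfect k-base overlap needs the forward primer's last k bases to equal them.
Comparing (forward last k vs required): k=1: G vs G ✓; k=2: GG vs GG ✓; k=3: AGG vs GGG ✗; k=4: GAGG vs GGGA ✗; k=5: GGAGG vs GGGAT ✗; k=6: TGGAGG vs GGGATT ✗; k=7: GTGGAGG vs GGGATTT ✗; k=8: AGTGGAGG vs GGGATTTG ✗.
Perfect overlaps at k = 1, 2; the largest is 2.

Longest perfect overlap: 2 complementary base pairs; below the dimer-risk threshold (threshold 3).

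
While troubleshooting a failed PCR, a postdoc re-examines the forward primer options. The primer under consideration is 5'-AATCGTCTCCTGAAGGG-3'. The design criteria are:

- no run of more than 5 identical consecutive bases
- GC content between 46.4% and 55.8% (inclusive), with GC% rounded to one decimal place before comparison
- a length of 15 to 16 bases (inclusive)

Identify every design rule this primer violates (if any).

Base counts: A=4, T=4, G=5, C=4 (length 17).
homopolymer run: longest run = 3 ✓
GC content: GC 9/17 = 52.9% ✓
length: length 17, outside 15–16 ✗

Fails: length.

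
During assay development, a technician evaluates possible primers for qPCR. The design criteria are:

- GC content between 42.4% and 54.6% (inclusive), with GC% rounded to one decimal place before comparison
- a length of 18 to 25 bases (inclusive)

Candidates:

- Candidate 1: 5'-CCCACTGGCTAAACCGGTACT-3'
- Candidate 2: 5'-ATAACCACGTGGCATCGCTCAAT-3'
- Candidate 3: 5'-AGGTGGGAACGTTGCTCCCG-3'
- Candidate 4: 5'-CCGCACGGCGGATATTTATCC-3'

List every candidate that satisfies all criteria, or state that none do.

Candidate 1 (21 nt, A=5 T=4 G=4 C=8): GC 12/21 = 57.1%, outside 42.4–54.6% ✗; length 21 ✓ — fails.
Candidate 2 (23 nt, A=7 T=5 G=4 C=7): GC 11/23 = 47.8% ✓; length 23 ✓ — passes.
Candidate 3 (20 nt, A=3 T=4 G=8 C=5): GC 13/20 = 65.0%, outside 42.4–54.6% ✗; length 20 ✓ — fails.
Candidate 4 (21 nt, A=4 T=5 G=5 C=7): GC 12/21 = 57.1%, outside 42.4–54.6% ✗; length 21 ✓ — fails.

Candidate 2 only.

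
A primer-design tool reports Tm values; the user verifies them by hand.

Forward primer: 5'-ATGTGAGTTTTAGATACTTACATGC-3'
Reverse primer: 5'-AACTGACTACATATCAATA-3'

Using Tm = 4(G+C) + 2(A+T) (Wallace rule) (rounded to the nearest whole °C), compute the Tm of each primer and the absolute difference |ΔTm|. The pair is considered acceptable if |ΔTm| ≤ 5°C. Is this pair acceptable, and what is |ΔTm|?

Forward: A=7 T=10 G=5 C=3 → Tm = 2·17 + 4·8 = 66°C.
Reverse: A=9 T=5 G=1 C=4 → Tm = 2·14 + 4·5 = 48°C.
|ΔTm| = |66 − 48| = 18°C, > 5°C.

|ΔTm| = 18°C; the pair is not acceptable.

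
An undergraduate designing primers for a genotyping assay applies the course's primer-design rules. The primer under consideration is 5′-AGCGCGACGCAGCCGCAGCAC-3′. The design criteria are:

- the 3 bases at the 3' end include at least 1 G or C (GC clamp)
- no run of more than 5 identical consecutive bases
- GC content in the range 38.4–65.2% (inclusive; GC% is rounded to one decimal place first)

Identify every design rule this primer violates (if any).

Base counts: A=5, T=0, G=7, C=9 (length 21).
GC clamp: 3' end CAC has 2 G/C ✓
homopolymer run: longest run = 2 ✓
GC content: GC 16/21 = 76.2%, outside 38.4–65.2% ✗

Fails: GC content.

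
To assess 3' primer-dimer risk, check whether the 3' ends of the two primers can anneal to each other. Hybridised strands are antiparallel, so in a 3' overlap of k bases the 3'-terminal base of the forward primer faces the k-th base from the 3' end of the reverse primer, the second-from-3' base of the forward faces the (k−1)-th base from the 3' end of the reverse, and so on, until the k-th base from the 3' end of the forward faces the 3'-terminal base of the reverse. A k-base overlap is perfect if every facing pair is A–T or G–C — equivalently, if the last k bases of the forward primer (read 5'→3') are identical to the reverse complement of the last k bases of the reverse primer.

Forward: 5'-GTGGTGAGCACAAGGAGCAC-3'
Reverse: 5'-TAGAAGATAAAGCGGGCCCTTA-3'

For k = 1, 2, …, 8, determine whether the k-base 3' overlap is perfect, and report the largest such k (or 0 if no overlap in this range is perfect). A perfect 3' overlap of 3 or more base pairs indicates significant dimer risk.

Longest perfect overlap: 0 complementary base pairs; below the dimer-risk threshold (threshold 3).

Last 8 bases (5'→3') — forward …AGGAGCAC, reverse …GGCCCTTA.
Reverse complement of the reverse primer's last 8 bases: TAAGGGCC; its first k bases are the reverse complement of the reverse primer's last k bases, so a perfect k-base overlap needs the forward primer's last k bases to equal them.
Comparing (forward last k vs required): k=1: C vs T ✗; k=2: AC vs TA ✗; k=3: CAC vs TAA ✗; k=4: GCAC vs TAAG ✗; k=5: AGCAC vs TAAGG ✗; k=6: GAGCAC vs TAAGGG ✗; k=7: GGAGCAC vs TAAGGGC ✗; k=8: AGGAGCAC vs TAAGGGCC ✗.
No overlap length from 1 to 8 is perfect, so the longest perfect 3' overlap is 0.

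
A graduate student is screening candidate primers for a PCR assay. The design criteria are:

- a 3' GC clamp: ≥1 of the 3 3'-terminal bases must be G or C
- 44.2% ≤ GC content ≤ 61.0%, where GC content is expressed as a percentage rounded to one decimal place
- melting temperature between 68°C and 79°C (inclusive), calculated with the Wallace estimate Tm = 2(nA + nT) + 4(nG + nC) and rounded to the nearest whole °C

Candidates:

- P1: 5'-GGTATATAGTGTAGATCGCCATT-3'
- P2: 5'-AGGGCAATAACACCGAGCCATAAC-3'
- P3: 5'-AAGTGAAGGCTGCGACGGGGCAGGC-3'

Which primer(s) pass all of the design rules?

P2 only.

P1 (23 nt, A=6 T=8 G=6 C=3): 3' end ATT has 0 G/C, need ≥1 ✗; GC 9/23 = 39.1%, outside 44.2–61.0% ✗; Tm = 2·14 + 4·9 = 64°C, outside 68–79°C ✗ — fails.
P2 (24 nt, A=10 T=2 G=5 C=7): 3' end AAC has 1 G/C ✓; GC 12/24 = 50.0% ✓; Tm = 2·12 + 4·12 = 72°C ✓ — passes.
P3 (25 nt, A=6 T=2 G=12 C=5): 3' end GGC has 3 G/C ✓; GC 17/25 = 68.0%, outside 44.2–61.0% ✗; Tm = 2·8 + 4·17 = 84°C, outside 68–79°C ✗ — fails.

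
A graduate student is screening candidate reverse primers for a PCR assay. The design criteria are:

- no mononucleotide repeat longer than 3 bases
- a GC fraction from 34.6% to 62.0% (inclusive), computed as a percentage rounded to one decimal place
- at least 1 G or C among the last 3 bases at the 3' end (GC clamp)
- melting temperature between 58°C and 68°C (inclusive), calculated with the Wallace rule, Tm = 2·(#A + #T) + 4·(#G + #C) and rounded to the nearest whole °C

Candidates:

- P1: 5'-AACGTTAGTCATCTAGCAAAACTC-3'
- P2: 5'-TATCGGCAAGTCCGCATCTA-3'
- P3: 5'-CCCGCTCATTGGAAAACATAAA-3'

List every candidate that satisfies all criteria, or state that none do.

P2 only.

P1 (24 nt, A=9 T=6 G=3 C=6): longest run = 4, exceeds 3 ✗; GC 9/24 = 37.5% ✓; 3' end CTC has 2 G/C ✓; Tm = 2·15 + 4·9 = 66°C ✓ — fails.
P2 (20 nt, A=5 T=5 G=4 C=6): longest run = 2 ✓; GC 10/20 = 50.0% ✓; 3' end CTA has 1 G/C ✓; Tm = 2·10 + 4·10 = 60°C ✓ — passes.
P3 (22 nt, A=9 T=4 G=3 C=6): longest run = 4, exceeds 3 ✗; GC 9/22 = 40.9% ✓; 3' end AAA has 0 G/C, need ≥1 ✗; Tm = 2·13 + 4·9 = 62°C ✓ — fails.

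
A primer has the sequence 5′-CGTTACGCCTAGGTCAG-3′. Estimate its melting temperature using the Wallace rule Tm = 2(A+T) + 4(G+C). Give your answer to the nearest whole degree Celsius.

Base counts: A=3, T=4, G=5, C=5 (length 17).
Tm = 2·(3+4) + 4·(5+5) = 2·7 + 4·10 = 14 + 40 = 54°C.

54°C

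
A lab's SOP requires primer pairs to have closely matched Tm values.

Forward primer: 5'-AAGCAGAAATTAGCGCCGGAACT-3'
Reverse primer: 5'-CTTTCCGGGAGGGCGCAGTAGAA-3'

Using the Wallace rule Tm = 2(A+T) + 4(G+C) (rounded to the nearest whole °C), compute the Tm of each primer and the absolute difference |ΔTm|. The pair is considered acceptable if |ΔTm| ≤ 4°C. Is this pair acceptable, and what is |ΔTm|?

Forward: A=9 T=3 G=6 C=5 → Tm = 2·12 + 4·11 = 68°C.
Reverse: A=5 T=4 G=9 C=5 → Tm = 2·9 + 4·14 = 74°C.
|ΔTm| = |68 − 74| = 6°C, > 4°C.

|ΔTm| = 6°C; the pair is not acceptable.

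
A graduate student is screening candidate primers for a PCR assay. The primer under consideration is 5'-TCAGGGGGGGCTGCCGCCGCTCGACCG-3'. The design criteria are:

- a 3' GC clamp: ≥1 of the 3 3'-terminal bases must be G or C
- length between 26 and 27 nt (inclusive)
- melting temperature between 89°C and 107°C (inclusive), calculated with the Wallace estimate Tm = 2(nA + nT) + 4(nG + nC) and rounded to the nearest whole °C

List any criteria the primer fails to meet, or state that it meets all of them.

Meets all criteria.

Base counts: A=2, T=3, G=12, C=10 (length 27).
GC clamp: 3' end CCG has 3 G/C ✓
length: length 27 ✓
Tm: Tm = 2·5 + 4·22 = 98°C ✓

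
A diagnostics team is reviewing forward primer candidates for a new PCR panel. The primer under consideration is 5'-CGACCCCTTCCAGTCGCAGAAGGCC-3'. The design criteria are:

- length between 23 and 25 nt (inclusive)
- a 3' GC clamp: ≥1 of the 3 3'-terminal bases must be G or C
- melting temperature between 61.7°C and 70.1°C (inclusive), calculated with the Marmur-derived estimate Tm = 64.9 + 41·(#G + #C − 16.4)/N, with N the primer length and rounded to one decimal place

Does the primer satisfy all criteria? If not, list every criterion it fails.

Base counts: A=5, T=3, G=6, C=11 (length 25).
length: length 25 ✓
GC clamp: 3' end GCC has 3 G/C ✓
Tm: Tm = 64.9 + 41·(17 − 16.4)/25 = 65.9°C ✓

Meets all criteria.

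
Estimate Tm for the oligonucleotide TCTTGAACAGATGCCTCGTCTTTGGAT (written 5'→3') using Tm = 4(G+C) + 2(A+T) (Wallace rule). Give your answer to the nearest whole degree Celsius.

Base counts: A=5, T=10, G=6, C=6 (length 27).
Tm = 2·(5+10) + 4·(6+6) = 2·15 + 4·12 = 30 + 48 = 78°C.

78°C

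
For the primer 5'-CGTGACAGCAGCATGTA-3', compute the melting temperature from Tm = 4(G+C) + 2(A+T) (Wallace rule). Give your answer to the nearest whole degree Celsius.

Base counts: A=5, T=3, G=5, C=4 (length 17).
Tm = 2·(5+3) + 4·(5+4) = 2·8 + 4·9 = 16 + 36 = 52°C.

52°C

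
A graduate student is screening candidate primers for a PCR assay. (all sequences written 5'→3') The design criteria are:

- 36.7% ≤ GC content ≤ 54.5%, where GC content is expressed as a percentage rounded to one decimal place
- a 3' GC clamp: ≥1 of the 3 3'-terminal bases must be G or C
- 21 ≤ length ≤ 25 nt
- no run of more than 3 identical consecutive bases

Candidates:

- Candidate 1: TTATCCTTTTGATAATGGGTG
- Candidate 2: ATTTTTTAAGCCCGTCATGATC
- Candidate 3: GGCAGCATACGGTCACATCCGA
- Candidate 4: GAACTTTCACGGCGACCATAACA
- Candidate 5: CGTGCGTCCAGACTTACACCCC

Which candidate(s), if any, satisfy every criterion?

Candidate 1 (21 nt, A=4 T=10 G=5 C=2): GC 7/21 = 33.3%, outside 36.7–54.5% ✗; 3' end GTG has 2 G/C ✓; length 21 ✓; longest run = 4, exceeds 3 ✗ — fails.
Candidate 2 (22 nt, A=5 T=9 G=3 C=5): GC 8/22 = 36.4%, outside 36.7–54.5% ✗; 3' end ATC has 1 G/C ✓; length 22 ✓; longest run = 6, exceeds 3 ✗ — fails.
Candidate 3 (22 nt, A=6 T=3 G=6 C=7): GC 13/22 = 59.1%, outside 36.7–54.5% ✗; 3' end CGA has 2 G/C ✓; length 22 ✓; longest run = 2 ✓ — fails.
Candidate 4 (23 nt, A=8 T=4 G=4 C=7): GC 11/23 = 47.8% ✓; 3' end ACA has 1 G/C ✓; length 23 ✓; longest run = 3 ✓ — passes.
Candidate 5 (22 nt, A=4 T=4 G=4 C=10): GC 14/22 = 63.6%, outside 36.7–54.5% ✗; 3' end CCC has 3 G/C ✓; length 22 ✓; longest run = 4, exceeds 3 ✗ — fails.

Candidate 4 only.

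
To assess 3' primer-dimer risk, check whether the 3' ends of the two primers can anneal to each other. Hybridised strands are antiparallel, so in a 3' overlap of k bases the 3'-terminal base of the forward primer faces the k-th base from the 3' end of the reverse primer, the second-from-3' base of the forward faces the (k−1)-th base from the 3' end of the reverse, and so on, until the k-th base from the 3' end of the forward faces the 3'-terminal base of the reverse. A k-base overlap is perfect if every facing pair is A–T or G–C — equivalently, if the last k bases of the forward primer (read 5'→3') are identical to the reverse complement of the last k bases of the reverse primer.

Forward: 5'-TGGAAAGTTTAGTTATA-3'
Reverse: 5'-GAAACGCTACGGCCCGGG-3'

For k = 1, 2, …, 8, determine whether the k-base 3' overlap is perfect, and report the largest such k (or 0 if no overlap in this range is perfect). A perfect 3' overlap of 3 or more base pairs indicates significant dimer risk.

Longest perfect overlap: 0 complementary base pairs; below the dimer-risk threshold (threshold 3).

Last 8 bases (5'→3') — forward …TAGTTATA, reverse …GGCCCGGG.
Reverse complement of the reverse primer's last 8 bases: CCCGGGCC; its first k bases are the reverse complement of the reverse primer's last k bases, so a perfect k-base overlap needs the forward primer's last k bases to equal them.
Comparing (forward last k vs required): k=1: A vs C ✗; k=2: TA vs CC ✗; k=3: ATA vs CCC ✗; k=4: TATA vs CCCG ✗; k=5: TTATA vs CCCGG ✗; k=6: GTTATA vs CCCGGG ✗; k=7: AGTTATA vs CCCGGGC ✗; k=8: TAGTTATA vs CCCGGGCC ✗.
No overlap length from 1 to 8 is perfect, so the longest perfect 3' overlap is 0.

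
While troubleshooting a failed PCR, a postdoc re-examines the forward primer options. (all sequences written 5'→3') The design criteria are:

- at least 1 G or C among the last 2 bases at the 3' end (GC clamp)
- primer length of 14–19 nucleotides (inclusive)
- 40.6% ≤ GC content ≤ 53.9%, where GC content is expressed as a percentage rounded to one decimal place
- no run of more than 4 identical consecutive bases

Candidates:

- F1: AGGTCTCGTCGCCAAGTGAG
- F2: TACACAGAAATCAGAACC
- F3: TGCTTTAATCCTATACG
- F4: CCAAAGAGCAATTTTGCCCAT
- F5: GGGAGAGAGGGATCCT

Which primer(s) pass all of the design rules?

F1 (20 nt, A=4 T=4 G=7 C=5): 3' end AG has 1 G/C ✓; length 20, outside 14–19 ✗; GC 12/20 = 60.0%, outside 40.6–53.9% ✗; longest run = 2 ✓ — fails.
F2 (18 nt, A=9 T=2 G=2 C=5): 3' end CC has 2 G/C ✓; length 18 ✓; GC 7/18 = 38.9%, outside 40.6–53.9% ✗; longest run = 3 ✓ — fails.
F3 (17 nt, A=4 T=7 G=2 C=4): 3' end CG has 2 G/C ✓; length 17 ✓; GC 6/17 = 35.3%, outside 40.6–53.9% ✗; longest run = 3 ✓ — fails.
F4 (21 nt, A=7 T=5 G=3 C=6): 3' end AT has 0 G/C, need ≥1 ✗; length 21, outside 14–19 ✗; GC 9/21 = 42.9% ✓; longest run = 4 ✓ — fails.
F5 (16 nt, A=4 T=2 G=8 C=2): 3' end CT has 1 G/C ✓; length 16 ✓; GC 10/16 = 62.5%, outside 40.6–53.9% ✗; longest run = 3 ✓ — fails.

None of the candidates satisfy all criteria.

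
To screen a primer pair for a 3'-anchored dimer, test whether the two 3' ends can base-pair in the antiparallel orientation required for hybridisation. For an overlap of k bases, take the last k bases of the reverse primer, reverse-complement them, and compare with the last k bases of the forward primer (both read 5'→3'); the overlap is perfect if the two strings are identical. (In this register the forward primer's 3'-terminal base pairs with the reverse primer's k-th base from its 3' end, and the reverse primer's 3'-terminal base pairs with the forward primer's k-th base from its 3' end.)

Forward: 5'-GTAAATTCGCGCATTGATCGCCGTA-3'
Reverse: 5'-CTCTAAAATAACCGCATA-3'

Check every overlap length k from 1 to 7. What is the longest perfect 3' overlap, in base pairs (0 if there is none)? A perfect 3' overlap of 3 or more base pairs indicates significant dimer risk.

Longest perfect overlap: 2 complementary base pairs; below the dimer-risk threshold (threshold 3).

Last 7 bases (5'→3') — forward …CGCCGTA, reverse …CCGCATA.
Reverse complement of the reverse primer's last 7 bases: TATGCGG; its first k bases are the reverse complement of the reverse primer's last k bases, so a perfect k-base overlap needs the forward primer's last k bases to equal them.
Comparing (forward last k vs required): k=1: A vs T ✗; k=2: TA vs TA ✓; k=3: GTA vs TAT ✗; k=4: CGTA vs TATG ✗; k=5: CCGTA vs TATGC ✗; k=6: GCCGTA vs TATGCG ✗; k=7: CGCCGTA vs TATGCGG ✗.
Only k = 2 is perfect, so the longest perfect 3' overlap is 2.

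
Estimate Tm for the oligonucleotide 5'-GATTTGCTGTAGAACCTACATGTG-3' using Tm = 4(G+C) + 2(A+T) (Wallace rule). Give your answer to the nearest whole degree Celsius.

Base counts: A=6, T=8, G=6, C=4 (length 24).
Tm = 2·(6+8) + 4·(6+4) = 2·14 + 4·10 = 28 + 40 = 68°C.

68°C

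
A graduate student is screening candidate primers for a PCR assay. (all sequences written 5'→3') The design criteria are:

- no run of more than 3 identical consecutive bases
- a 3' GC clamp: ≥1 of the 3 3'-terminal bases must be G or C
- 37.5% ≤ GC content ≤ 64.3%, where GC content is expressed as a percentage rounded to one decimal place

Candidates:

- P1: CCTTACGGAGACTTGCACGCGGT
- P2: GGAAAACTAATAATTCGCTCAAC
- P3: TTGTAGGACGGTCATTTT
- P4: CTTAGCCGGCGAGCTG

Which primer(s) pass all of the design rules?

P1 (23 nt, A=4 T=5 G=7 C=7): longest run = 2 ✓; 3' end GGT has 2 G/C ✓; GC 14/23 = 60.9% ✓ — passes.
P2 (23 nt, A=10 T=5 G=3 C=5): longest run = 4, exceeds 3 ✗; 3' end AAC has 1 G/C ✓; GC 8/23 = 34.8%, outside 37.5–64.3% ✗ — fails.
P3 (18 nt, A=3 T=8 G=5 C=2): longest run = 4, exceeds 3 ✗; 3' end TTT has 0 G/C, need ≥1 ✗; GC 7/18 = 38.9% ✓ — fails.
P4 (16 nt, A=2 T=3 G=6 C=5): longest run = 2 ✓; 3' end CTG has 2 G/C ✓; GC 11/16 = 68.8%, outside 37.5–64.3% ✗ — fails.

P1 only.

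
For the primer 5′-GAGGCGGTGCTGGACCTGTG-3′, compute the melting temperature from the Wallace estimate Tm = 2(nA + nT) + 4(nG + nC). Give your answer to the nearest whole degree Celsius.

Base counts: A=2, T=4, G=10, C=4 (length 20).
Tm = 2·(2+4) + 4·(10+4) = 2·6 + 4·14 = 12 + 56 = 68°C.

68°C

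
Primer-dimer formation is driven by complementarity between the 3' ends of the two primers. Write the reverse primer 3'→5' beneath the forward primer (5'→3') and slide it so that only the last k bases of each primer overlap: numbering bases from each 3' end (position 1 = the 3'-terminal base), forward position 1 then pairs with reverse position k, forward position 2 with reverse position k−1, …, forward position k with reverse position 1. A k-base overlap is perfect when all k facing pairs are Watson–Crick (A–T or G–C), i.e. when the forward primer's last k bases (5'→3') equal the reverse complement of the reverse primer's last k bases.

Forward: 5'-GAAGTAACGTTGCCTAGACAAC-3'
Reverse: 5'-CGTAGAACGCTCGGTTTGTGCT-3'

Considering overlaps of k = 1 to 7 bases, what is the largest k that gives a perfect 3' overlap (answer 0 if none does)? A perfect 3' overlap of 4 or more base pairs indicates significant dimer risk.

Longest perfect overlap: 0 complementary base pairs; below the dimer-risk threshold (threshold 4).

Last 7 bases (5'→3') — forward …AGACAAC, reverse …TTGTGCT.
Reverse complement of the reverse primer's last 7 bases: AGCACAA; its first k bases are the reverse complement of the reverse primer's last k bases, so a perfect k-base overlap needs the forward primer's last k bases to equal them.
Comparing (forward last k vs required): k=1: C vs A ✗; k=2: AC vs AG ✗; k=3: AAC vs AGC ✗; k=4: CAAC vs AGCA ✗; k=5: ACAAC vs AGCAC ✗; k=6: GACAAC vs AGCACA ✗; k=7: AGACAAC vs AGCACAA ✗.
No overlap length from 1 to 7 is perfect, so the longest perfect 3' overlap is 0.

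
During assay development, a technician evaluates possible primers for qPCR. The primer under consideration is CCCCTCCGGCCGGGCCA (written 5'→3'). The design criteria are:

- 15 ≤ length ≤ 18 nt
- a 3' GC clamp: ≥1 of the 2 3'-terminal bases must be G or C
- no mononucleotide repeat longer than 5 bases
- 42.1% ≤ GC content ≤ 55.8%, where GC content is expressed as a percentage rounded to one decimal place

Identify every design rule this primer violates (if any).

Fails: GC content.

Base counts: A=1, T=1, G=5, C=10 (length 17).
length: length 17 ✓
GC clamp: 3' end CA has 1 G/C ✓
homopolymer run: longest run = 4 ✓
GC content: GC 15/17 = 88.2%, outside 42.1–55.8% ✗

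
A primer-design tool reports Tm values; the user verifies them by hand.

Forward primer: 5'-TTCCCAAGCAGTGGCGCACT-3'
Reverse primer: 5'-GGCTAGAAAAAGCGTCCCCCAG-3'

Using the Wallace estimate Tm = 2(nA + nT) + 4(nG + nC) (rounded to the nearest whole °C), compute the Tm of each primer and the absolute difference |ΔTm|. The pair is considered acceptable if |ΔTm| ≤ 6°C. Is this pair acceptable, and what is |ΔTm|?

|ΔTm| = 6°C; the pair is acceptable.

Forward: A=4 T=4 G=5 C=7 → Tm = 2·8 + 4·12 = 64°C.
Reverse: A=7 T=2 G=6 C=7 → Tm = 2·9 + 4·13 = 70°C.
|ΔTm| = |64 − 70| = 6°C, ≤ 6°C.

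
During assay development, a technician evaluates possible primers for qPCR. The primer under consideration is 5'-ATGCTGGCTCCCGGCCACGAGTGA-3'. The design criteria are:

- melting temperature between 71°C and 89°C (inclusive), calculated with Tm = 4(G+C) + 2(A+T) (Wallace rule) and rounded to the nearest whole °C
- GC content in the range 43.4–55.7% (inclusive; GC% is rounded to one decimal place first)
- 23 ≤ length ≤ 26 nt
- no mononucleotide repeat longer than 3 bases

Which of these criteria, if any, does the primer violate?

Base counts: A=4, T=4, G=8, C=8 (length 24).
Tm: Tm = 2·8 + 4·16 = 80°C ✓
GC content: GC 16/24 = 66.7%, outside 43.4–55.7% ✗
length: length 24 ✓
homopolymer run: longest run = 3 ✓

Fails: GC content.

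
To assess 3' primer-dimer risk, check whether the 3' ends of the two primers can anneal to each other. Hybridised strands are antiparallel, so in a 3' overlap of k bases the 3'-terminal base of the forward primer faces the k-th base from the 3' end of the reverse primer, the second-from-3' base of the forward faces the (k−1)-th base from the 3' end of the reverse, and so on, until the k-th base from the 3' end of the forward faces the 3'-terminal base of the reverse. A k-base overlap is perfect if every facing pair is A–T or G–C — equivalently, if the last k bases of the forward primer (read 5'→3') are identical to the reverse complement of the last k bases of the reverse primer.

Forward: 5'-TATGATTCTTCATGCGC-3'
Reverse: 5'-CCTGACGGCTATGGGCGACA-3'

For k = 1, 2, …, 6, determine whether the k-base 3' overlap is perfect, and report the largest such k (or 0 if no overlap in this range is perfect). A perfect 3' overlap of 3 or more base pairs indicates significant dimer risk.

Longest perfect overlap: 0 complementary base pairs; below the dimer-risk threshold (threshold 3).

Last 6 bases (5'→3') — forward …ATGCGC, reverse …GCGACA.
Reverse complement of the reverse primer's last 6 bases: TGTCGC; its first k bases are the reverse complement of the reverse primer's last k bases, so a perfect k-base overlap needs the forward primer's last k bases to equal them.
Comparing (forward last k vs required): k=1: C vs T ✗; k=2: GC vs TG ✗; k=3: CGC vs TGT ✗; k=4: GCGC vs TGTC ✗; k=5: TGCGC vs TGTCG ✗; k=6: ATGCGC vs TGTCGC ✗.
No overlap length from 1 to 6 is perfect, so the longest perfect 3' overlap is 0.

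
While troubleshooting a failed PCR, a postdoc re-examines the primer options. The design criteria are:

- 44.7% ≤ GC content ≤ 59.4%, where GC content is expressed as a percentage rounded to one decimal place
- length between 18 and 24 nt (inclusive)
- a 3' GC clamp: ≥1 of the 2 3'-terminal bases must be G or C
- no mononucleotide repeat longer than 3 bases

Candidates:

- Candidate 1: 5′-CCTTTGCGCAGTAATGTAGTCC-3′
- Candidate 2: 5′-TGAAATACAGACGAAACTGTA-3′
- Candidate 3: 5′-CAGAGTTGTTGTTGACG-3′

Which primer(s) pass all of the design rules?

Candidate 1 only.

Candidate 1 (22 nt, A=4 T=7 G=5 C=6): GC 11/22 = 50.0% ✓; length 22 ✓; 3' end CC has 2 G/C ✓; longest run = 3 ✓ — passes.
Candidate 2 (21 nt, A=10 T=4 G=4 C=3): GC 7/21 = 33.3%, outside 44.7–59.4% ✗; length 21 ✓; 3' end TA has 0 G/C, need ≥1 ✗; longest run = 3 ✓ — fails.
Candidate 3 (17 nt, A=3 T=6 G=6 C=2): GC 8/17 = 47.1% ✓; length 17, outside 18–24 ✗; 3' end CG has 2 G/C ✓; longest run = 2 ✓ — fails.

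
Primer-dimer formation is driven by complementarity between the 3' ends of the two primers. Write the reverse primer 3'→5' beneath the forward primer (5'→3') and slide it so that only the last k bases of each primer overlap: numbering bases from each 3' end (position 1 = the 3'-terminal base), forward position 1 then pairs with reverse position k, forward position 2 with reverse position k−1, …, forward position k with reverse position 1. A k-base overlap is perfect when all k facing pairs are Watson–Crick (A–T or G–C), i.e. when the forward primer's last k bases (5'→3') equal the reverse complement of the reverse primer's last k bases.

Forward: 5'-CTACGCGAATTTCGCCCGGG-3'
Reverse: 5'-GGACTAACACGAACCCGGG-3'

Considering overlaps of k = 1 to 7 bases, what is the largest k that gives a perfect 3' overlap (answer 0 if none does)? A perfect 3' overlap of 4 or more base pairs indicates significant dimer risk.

Longest perfect overlap: 6 complementary base pairs; significant dimer risk (threshold 4).

Last 7 bases (5'→3') — forward …GCCCGGG, reverse …ACCCGGG.
Reverse complement of the reverse primer's last 7 bases: CCCGGGT; its first k bases are the reverse complement of the reverse primer's last k bases, so a perfect k-base overlap needs the forward primer's last k bases to equal them.
Comparing (forward last k vs required): k=1: G vs C ✗; k=2: GG vs CC ✗; k=3: GGG vs CCC ✗; k=4: CGGG vs CCCG ✗; k=5: CCGGG vs CCCGG ✗; k=6: CCCGGG vs CCCGGG ✓; k=7: GCCCGGG vs CCCGGGT ✗.
Only k = 6 is perfect, so the longest perfect 3' overlap is 6.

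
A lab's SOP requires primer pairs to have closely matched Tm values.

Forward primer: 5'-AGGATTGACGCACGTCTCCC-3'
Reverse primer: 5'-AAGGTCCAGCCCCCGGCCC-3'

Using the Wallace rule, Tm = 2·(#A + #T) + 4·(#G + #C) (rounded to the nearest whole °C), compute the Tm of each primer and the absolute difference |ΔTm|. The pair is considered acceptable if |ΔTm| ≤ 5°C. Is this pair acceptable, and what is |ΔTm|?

|ΔTm| = 4°C; the pair is acceptable.

Forward: A=4 T=4 G=5 C=7 → Tm = 2·8 + 4·12 = 64°C.
Reverse: A=3 T=1 G=5 C=10 → Tm = 2·4 + 4·15 = 68°C.
|ΔTm| = |64 − 68| = 4°C, ≤ 5°C.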